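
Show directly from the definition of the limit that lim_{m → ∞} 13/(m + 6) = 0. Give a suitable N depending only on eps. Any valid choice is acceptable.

Let eps > 0. For m ≥ 1, |13/(m + 6) − 0| = 13/(m + 6) ≤ 13/m.
We need 13/m < eps, i.e. m > 13/eps.
Take N = 13/eps. If m > N then |13/(m + 6)| ≤ 13/m < eps.

N = 13/eps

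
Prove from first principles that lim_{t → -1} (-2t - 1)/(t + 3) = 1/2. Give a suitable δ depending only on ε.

Suppose ε > 0. We want δ > 0 with 0 < |t + 1| < δ ⇒ |(-2t - 1)/(t + 3) − (1/2)| < ε.
Combining over a common denominator, (-2t - 1)/(t + 3) − (1/2) = [(-2t - 1)·2 − 1·(t + 3)] / [2·(t + 3)] = -5(t + 1) / (2(t + 3)).
So |(-2t - 1)/(t + 3) − (1/2)| = 5|t + 1| / (2·|t + 3|).
Require δ ≤ 1, so |t + 3| ≥ |2| − |t + 1| > 2 − 1 = 1.
Hence |(-2t - 1)/(t + 3) − (1/2)| < 5|t + 1|/(2·1) = (5/2)|t + 1|, which is < ε once |t + 1| < (2/5)ε.
Take δ = min(1, (2/5)ε). Then 0 < |t + 1| < δ forces both bounds, so |(-2t - 1)/(t + 3) − (1/2)| < ε.

δ = min(1, (2/5)ε)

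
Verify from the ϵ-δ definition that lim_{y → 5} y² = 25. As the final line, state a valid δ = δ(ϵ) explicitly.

δ = min(1, ϵ/11)

Let ϵ > 0 be given. We seek δ > 0 with 0 < |y − 5| < δ ⇒ |y² − 25| < ϵ.
Factor: y² − 25 = (y − 5)(y + 5), so |y² − 25| = |y − 5|·|y + 5|.
Restrict δ ≤ 1. Then |y − 5| < 1 gives |y| < 6, so by the triangle inequality |y + 5| ≤ 6 + 5 = 11.
Hence |y² − 25| ≤ 11|y − 5|, which is < ϵ once |y − 5| < ϵ/11.
Take δ = min(1, ϵ/11). If 0 < |y − 5| < δ then both bounds hold and |y² − 25| ≤ 11|y − 5| < 11·(ϵ/11) = ϵ.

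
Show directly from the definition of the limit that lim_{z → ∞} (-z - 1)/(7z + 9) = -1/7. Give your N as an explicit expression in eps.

N = (2/49)/eps

Let eps > 0 be given. We seek N > 0 such that z > N implies |(-z - 1)/(7z + 9) + 1/7| < eps.
(-z - 1)/(7z + 9) + 1/7 = (7(-z - 1) − (-1)(7z + 9)) / (7(7z + 9)) = 2/(7(7z + 9)).
For z > 0 we have 7z + 9 > 7z, so |(-z - 1)/(7z + 9) + 1/7| = 2/(7(7z + 9)) < 2/(7·7z) = (2/49)/z.
Thus |(-z - 1)/(7z + 9) + 1/7| < eps whenever z > (2/49)/eps.
Take N = (2/49)/eps. If z > N then |(-z - 1)/(7z + 9) + 1/7| < (2/49)/z < eps.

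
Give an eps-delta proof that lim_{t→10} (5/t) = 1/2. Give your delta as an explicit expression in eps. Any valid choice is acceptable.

Let eps > 0 be given. We seek delta > 0 such that 0 < |t − 10| < delta implies |5/t − (1/2)| < eps.
|5/t − (1/2)| = 5·|10 − t|/(10·|t|) = 5|t − 10|/(10|t|).
Restrict delta ≤ 5. Then |t − 10| < 5 gives |t| > 5, so 10|t| > 50.
Then |5/t − (1/2)| < 5|t − 10|/50, which is < eps when |t − 10| < 10eps.
Take delta = min(5, 10eps). Then 0 < |t − 10| < delta gives both |t − 10| < 5 and |t − 10| < 10eps, so |5/t − (1/2)| < eps.

delta = min(5, 10eps)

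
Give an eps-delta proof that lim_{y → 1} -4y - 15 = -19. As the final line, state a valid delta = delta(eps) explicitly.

Suppose eps > 0. We need delta > 0 so that 0 < |y − 1| < delta implies |(-4y - 15) + 19| < eps.
Since (-4y - 15) + 19 = -4(y − 1), we have |(-4y - 15) + 19| = 4|y − 1|.
So 4|y − 1| < eps exactly when |y − 1| < eps/4.
Take delta = eps/4. If 0 < |y − 1| < delta then |(-4y - 15) + 19| = 4|y − 1| < 4·(eps/4) = eps.

delta = eps/4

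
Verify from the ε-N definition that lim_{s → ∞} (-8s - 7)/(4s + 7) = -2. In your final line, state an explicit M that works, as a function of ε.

Suppose ε > 0. We seek M > 0 such that s > M implies |(-8s - 7)/(4s + 7) + 2| < ε.
(-8s - 7)/(4s + 7) + 2 = (4(-8s - 7) − (-8)(4s + 7)) / (4(4s + 7)) = 28/(4(4s + 7)).
For s > 0 we have 4s + 7 > 4s, so |(-8s - 7)/(4s + 7) + 2| = 28/(4(4s + 7)) < 28/(4·4s) = (7/4)/s.
Thus |(-8s - 7)/(4s + 7) + 2| < ε whenever s > (7/4)/ε.
Take M = (7/4)/ε. If s > M then |(-8s - 7)/(4s + 7) + 2| < (7/4)/s < ε.

M = (7/4)/ε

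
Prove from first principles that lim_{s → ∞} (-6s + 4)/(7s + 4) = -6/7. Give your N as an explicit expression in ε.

Suppose ε > 0. We seek N > 0 such that s > N implies |(-6s + 4)/(7s + 4) + 6/7| < ε.
(-6s + 4)/(7s + 4) + 6/7 = (7(-6s + 4) − (-6)(7s + 4)) / (7(7s + 4)) = 52/(7(7s + 4)).
For s > 0 we have 7s + 4 > 7s, so |(-6s + 4)/(7s + 4) + 6/7| = 52/(7(7s + 4)) < 52/(7·7s) = (52/49)/s.
Thus |(-6s + 4)/(7s + 4) + 6/7| < ε whenever s > (52/49)/ε.
Take N = (52/49)/ε. If s > N then |(-6s + 4)/(7s + 4) + 6/7| < (52/49)/s < ε.

N = (52/49)/ε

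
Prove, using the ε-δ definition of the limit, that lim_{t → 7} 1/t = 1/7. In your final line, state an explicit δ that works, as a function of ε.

Fix ε > 0. We seek δ > 0 such that 0 < |t − 7| < δ implies |1/t − (1/7)| < ε.
|1/t − (1/7)| = |7 − t|/(7·|t|) = |t − 7|/(7|t|).
Restrict δ ≤ 7/2. Then |t − 7| < 7/2 gives |t| > 7/2, so 7|t| > 49/2.
Then |1/t − (1/7)| < |t − 7|/(49/2), which is < ε when |t − 7| < (49/2)ε.
Take δ = min(7/2, (49/2)ε). Then 0 < |t − 7| < δ gives both |t − 7| < 7/2 and |t − 7| < (49/2)ε, so |1/t − (1/7)| < ε.

δ = min(7/2, (49/2)ε)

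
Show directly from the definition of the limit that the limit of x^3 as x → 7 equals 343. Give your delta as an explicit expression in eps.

Let eps > 0 be given. We seek delta > 0 with 0 < |x − 7| < delta ⇒ |x^3 − 343| < eps.
Factor: x^3 − 343 = (x − 7)(x^2 + 7x + 49), so |x^3 − 343| = |x − 7|·|x^2 + 7x + 49|.
Impose delta ≤ 1 so that |x| < 8; then |x^2 + 7x + 49| ≤ 169.
Hence |x^3 − 343| ≤ 169|x − 7|, which is < eps once |x − 7| < eps/169.
Take delta = min(1, eps/169). If 0 < |x − 7| < delta then both bounds hold and |x^3 − 343| ≤ 169|x − 7| < 169·(eps/169) = eps.

delta = min(1, eps/169)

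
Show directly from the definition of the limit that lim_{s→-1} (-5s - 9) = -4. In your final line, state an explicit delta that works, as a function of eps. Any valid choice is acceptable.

Suppose eps > 0. We need delta > 0 so that 0 < |s + 1| < delta implies |(-5s - 9) + 4| < eps.
Since (-5s - 9) + 4 = -5(s + 1), we have |(-5s - 9) + 4| = 5|s + 1|.
So 5|s + 1| < eps exactly when |s + 1| < eps/5.
Choosing delta = eps/5 gives |(-5s - 9) + 4| = 5|s + 1| < eps whenever |s + 1| < delta.

delta = eps/5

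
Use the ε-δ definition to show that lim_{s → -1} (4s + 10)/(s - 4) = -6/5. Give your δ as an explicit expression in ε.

δ = min(5/2, (25/52)ε)

Suppose ε > 0. We want δ > 0 with 0 < |s + 1| < δ ⇒ |(4s + 10)/(s - 4) + 6/5| < ε.
Combining over a common denominator, (4s + 10)/(s - 4) + 6/5 = [(4s + 10)·(-5) − 6·(s - 4)] / [(-5)·(s - 4)] = -26(s + 1) / ((-5)(s - 4)).
So |(4s + 10)/(s - 4) + 6/5| = 26|s + 1| / (5·|s − 4|).
Restrict δ ≤ 5/2. Then |s + 1| < 5/2 gives |s − 4| = |(s + 1) + (-5)| ≥ 5 − 5/2 = 5/2.
Hence |(4s + 10)/(s - 4) + 6/5| < 26|s + 1|/(5·(5/2)) = (52/25)|s + 1|, which is < ε once |s + 1| < (25/52)ε.
Take δ = min(5/2, (25/52)ε). Then 0 < |s + 1| < δ forces both bounds, so |(4s + 10)/(s - 4) + 6/5| < ε.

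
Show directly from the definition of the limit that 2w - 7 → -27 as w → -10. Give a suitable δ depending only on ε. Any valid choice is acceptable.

Suppose ε > 0. We need δ > 0 so that 0 < |w + 10| < δ implies |(2w - 7) + 27| < ε.
|(2w - 7) + 27| = |2w + 20| = 2|w + 10|.
So 2|w + 10| < ε exactly when |w + 10| < ε/2.
Take δ = ε/2. If 0 < |w + 10| < δ then |(2w - 7) + 27| = 2|w + 10| < 2·(ε/2) = ε.

δ = ε/2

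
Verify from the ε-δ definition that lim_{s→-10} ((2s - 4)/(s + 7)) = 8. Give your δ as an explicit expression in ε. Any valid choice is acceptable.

δ = min(3/2, (1/4)ε)

Let ε > 0 be given. We want δ > 0 with 0 < |s + 10| < δ ⇒ |(2s - 4)/(s + 7) − 8| < ε.
Combining over a common denominator, (2s - 4)/(s + 7) − 8 = [(2s - 4)·(-3) − (-24)·(s + 7)] / [(-3)·(s + 7)] = 18(s + 10) / ((-3)(s + 7)).
So |(2s - 4)/(s + 7) − 8| = 18|s + 10| / (3·|s + 7|).
Restrict δ ≤ 3/2. Then |s + 10| < 3/2 gives |s + 7| = |(s + 10) + (-3)| ≥ 3 − 3/2 = 3/2.
Hence |(2s - 4)/(s + 7) − 8| < 18|s + 10|/(3·(3/2)) = 4|s + 10|, which is < ε once |s + 10| < (1/4)ε.
Take δ = min(3/2, (1/4)ε). Then 0 < |s + 10| < δ forces both bounds, so |(2s - 4)/(s + 7) − 8| < ε.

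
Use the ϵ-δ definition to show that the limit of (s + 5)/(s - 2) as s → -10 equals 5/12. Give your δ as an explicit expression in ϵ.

δ = min(6, (72/7)ϵ)

Let ϵ > 0 be given. We want δ > 0 with 0 < |s + 10| < δ ⇒ |(s + 5)/(s - 2) − (5/12)| < ϵ.
Combining over a common denominator, (s + 5)/(s - 2) − (5/12) = [(s + 5)·(-12) − (-5)·(s - 2)] / [(-12)·(s - 2)] = -7(s + 10) / ((-12)(s - 2)).
So |(s + 5)/(s - 2) − (5/12)| = 7|s + 10| / (12·|s − 2|).
Require δ ≤ 6, so |s − 2| ≥ |-12| − |s + 10| > 12 − 6 = 6.
Hence |(s + 5)/(s - 2) − (5/12)| < 7|s + 10|/(12·6) = (7/72)|s + 10|, which is < ϵ once |s + 10| < (72/7)ϵ.
Take δ = min(6, (72/7)ϵ). Then 0 < |s + 10| < δ forces both bounds, so |(s + 5)/(s - 2) − (5/12)| < ϵ.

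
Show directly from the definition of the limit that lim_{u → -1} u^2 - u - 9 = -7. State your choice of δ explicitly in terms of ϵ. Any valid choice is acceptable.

δ = min(2, ϵ/5)

Let ϵ > 0. We want δ > 0 such that 0 < |u + 1| < δ implies |(u^2 - u - 9) + 7| < ϵ.
(u^2 - u - 9) + 7 = u^2 - u - 2 = (u + 1)(u - 2).
So |(u^2 - u - 9) + 7| = |u + 1|·|u - 2|.
Require δ ≤ 2. Then |u + 1| < 2 gives |u| < 3, and by the triangle inequality |u - 2| ≤ 3 + 2 = 5.
Hence |(u^2 - u - 9) + 7| ≤ 5|u + 1| < ϵ provided |u + 1| < ϵ/5.
Take δ = min(2, ϵ/5). Then 0 < |u + 1| < δ gives both |u + 1| < 2 and |u + 1| < ϵ/5, so |(u^2 - u - 9) + 7| < ϵ.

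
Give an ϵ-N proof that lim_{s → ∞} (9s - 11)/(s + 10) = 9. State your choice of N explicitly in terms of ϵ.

N = 101/ϵ

Suppose ϵ > 0. We seek N > 0 such that s > N implies |(9s - 11)/(s + 10) − 9| < ϵ.
(9s - 11)/(s + 10) − 9 = ((9s - 11) − 9(s + 10)) / ((s + 10)) = -101/((s + 10)).
For s > 0 we have s + 10 > s, so |(9s - 11)/(s + 10) − 9| = 101/((s + 10)) < 101/(s) = 101/s.
Thus |(9s - 11)/(s + 10) − 9| < ϵ whenever s > 101/ϵ.
Take N = 101/ϵ. If s > N then |(9s - 11)/(s + 10) − 9| < 101/s < ϵ.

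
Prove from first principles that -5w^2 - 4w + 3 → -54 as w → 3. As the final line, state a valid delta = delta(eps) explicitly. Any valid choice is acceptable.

delta = min(2, eps/44)

Suppose eps > 0. We want delta > 0 such that 0 < |w − 3| < delta implies |(-5w^2 - 4w + 3) + 54| < eps.
(-5w^2 - 4w + 3) + 54 = -5w^2 - 4w + 57 = (w − 3)(-5w - 19).
So |(-5w^2 - 4w + 3) + 54| = |w − 3|·|-5w - 19|.
Require delta ≤ 2. Then |w − 3| < 2 gives |w| < 5, and by the triangle inequality |-5w - 19| ≤ 5·5 + 19 = 44.
Hence |(-5w^2 - 4w + 3) + 54| ≤ 44|w − 3| < eps provided |w − 3| < eps/44.
Choosing delta = min(2, eps/44) ensures both conditions, hence |(-5w^2 - 4w + 3) + 54| < eps.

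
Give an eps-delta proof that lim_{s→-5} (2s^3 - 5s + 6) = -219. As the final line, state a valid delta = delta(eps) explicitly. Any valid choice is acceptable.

delta = min(1, eps/177)

Let eps > 0 be given. We want delta > 0 such that 0 < |s + 5| < delta implies |(2s^3 - 5s + 6) + 219| < eps.
(2s^3 - 5s + 6) + 219 = 2s^3 - 5s + 225 = (s + 5)(2s^2 - 10s + 45).
So |(2s^3 - 5s + 6) + 219| = |s + 5|·|2s^2 - 10s + 45|.
Require delta ≤ 1. Then |s + 5| < 1 gives |s| < 6, and by the triangle inequality |2s^2 - 10s + 45| ≤ 2·6^2 + 10·6 + 45 = 177.
Hence |(2s^3 - 5s + 6) + 219| ≤ 177|s + 5| < eps provided |s + 5| < eps/177.
Choosing delta = min(1, eps/177) ensures both conditions, hence |(2s^3 - 5s + 6) + 219| < eps.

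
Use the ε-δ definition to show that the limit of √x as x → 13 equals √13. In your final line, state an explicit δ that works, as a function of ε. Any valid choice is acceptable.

Let ε > 0 be given. We want δ > 0 such that 0 < |x − 13| < δ implies |√x − √13| < ε.
Multiplying by the conjugate, |√x − √13| = |x − 13|/(√x + √13).
Restrict δ ≤ 13 so that |x − 13| < 13 forces x > 0, and then √x + √13 > √13.
Hence |√x − √13| < |x − 13|/√13, which is < ε once |x − 13| < √13·ε.
Take δ = min(13, √13·ε). If 0 < |x − 13| < δ then x > 0 and |√x − √13| < |x − 13|/√13 < ε.

δ = min(13, √13·ε)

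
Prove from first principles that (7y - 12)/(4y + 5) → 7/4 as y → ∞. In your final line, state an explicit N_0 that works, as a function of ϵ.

N_0 = (83/16)/ϵ

Suppose ϵ > 0. We seek N_0 > 0 such that y > N_0 implies |(7y - 12)/(4y + 5) − (7/4)| < ϵ.
(7y - 12)/(4y + 5) − (7/4) = (4(7y - 12) − 7(4y + 5)) / (4(4y + 5)) = -83/(4(4y + 5)).
For y > 0 we have 4y + 5 > 4y, so |(7y - 12)/(4y + 5) − (7/4)| = 83/(4(4y + 5)) < 83/(4·4y) = (83/16)/y.
Thus |(7y - 12)/(4y + 5) − (7/4)| < ϵ whenever y > (83/16)/ϵ.
Take N_0 = (83/16)/ϵ. If y > N_0 then |(7y - 12)/(4y + 5) − (7/4)| < (83/16)/y < ϵ.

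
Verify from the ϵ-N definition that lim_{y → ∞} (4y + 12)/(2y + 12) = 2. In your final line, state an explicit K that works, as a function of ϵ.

Fix ϵ > 0. We seek K > 0 such that y > K implies |(4y + 12)/(2y + 12) − 2| < ϵ.
(4y + 12)/(2y + 12) − 2 = (2(4y + 12) − 4(2y + 12)) / (2(2y + 12)) = -24/(2(2y + 12)).
For y > 0 we have 2y + 12 > 2y, so |(4y + 12)/(2y + 12) − 2| = 24/(2(2y + 12)) < 24/(2·2y) = 6/y.
Thus |(4y + 12)/(2y + 12) − 2| < ϵ whenever y > 6/ϵ.
Take K = 6/ϵ. If y > K then |(4y + 12)/(2y + 12) − 2| < 6/y < ϵ.

K = 6/ϵ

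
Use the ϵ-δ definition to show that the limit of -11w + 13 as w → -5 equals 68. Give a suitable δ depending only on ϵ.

Suppose ϵ > 0. We need δ > 0 so that 0 < |w + 5| < δ implies |(-11w + 13) − 68| < ϵ.
Since (-11w + 13) − 68 = -11(w + 5), we have |(-11w + 13) − 68| = 11|w + 5|.
Thus it suffices that |w + 5| < ϵ/11.
Take δ = ϵ/11. If 0 < |w + 5| < δ then |(-11w + 13) − 68| = 11|w + 5| < 11·(ϵ/11) = ϵ.

δ = ϵ/11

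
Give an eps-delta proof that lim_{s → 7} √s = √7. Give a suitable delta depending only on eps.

Let eps > 0 be given. We want delta > 0 such that 0 < |s − 7| < delta implies |√s − √7| < eps.
Multiplying by the conjugate, |√s − √7| = |s − 7|/(√s + √7).
Restrict delta ≤ 7 so that |s − 7| < 7 forces s > 0, and then √s + √7 > √7.
Hence |√s − √7| < |s − 7|/√7, which is < eps once |s − 7| < √7·eps.
Take delta = min(7, √7·eps). If 0 < |s − 7| < delta then s > 0 and |√s − √7| < |s − 7|/√7 < eps.

delta = min(7, √7·eps)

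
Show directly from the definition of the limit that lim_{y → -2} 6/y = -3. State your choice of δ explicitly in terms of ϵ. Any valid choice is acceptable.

Let ϵ > 0. We seek δ > 0 such that 0 < |y + 2| < δ implies |6/y + 3| < ϵ.
|6/y + 3| = 6·|-2 − y|/(2·|y|) = 6|y + 2|/(2|y|).
Require δ ≤ 1 so that |y| > 2 − 1 = 1, hence 2|y| > 2.
Then |6/y + 3| < 6|y + 2|/2, which is < ϵ when |y + 2| < (1/3)ϵ.
Take δ = min(1, (1/3)ϵ). Then 0 < |y + 2| < δ gives both |y + 2| < 1 and |y + 2| < (1/3)ϵ, so |6/y + 3| < ϵ.

δ = min(1, (1/3)ϵ)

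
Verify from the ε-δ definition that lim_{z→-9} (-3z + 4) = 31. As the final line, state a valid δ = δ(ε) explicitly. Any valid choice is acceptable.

δ = ε/3

Suppose ε > 0. We need δ > 0 so that 0 < |z + 9| < δ implies |(-3z + 4) − 31| < ε.
Since (-3z + 4) − 31 = -3(z + 9), we have |(-3z + 4) − 31| = 3|z + 9|.
So 3|z + 9| < ε exactly when |z + 9| < ε/3.
Choosing δ = ε/3 gives |(-3z + 4) − 31| = 3|z + 9| < ε whenever |z + 9| < δ.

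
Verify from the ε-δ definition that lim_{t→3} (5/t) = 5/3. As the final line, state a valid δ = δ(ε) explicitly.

Let ε > 0 be given. We seek δ > 0 such that 0 < |t − 3| < δ implies |5/t − (5/3)| < ε.
|5/t − (5/3)| = 5·|3 − t|/(3·|t|) = 5|t − 3|/(3|t|).
Require δ ≤ 3/2 so that |t| > 3 − 3/2 = 3/2, hence 3|t| > 9/2.
Then |5/t − (5/3)| < 5|t − 3|/(9/2), which is < ε when |t − 3| < (9/10)ε.
Take δ = min(3/2, (9/10)ε). Then 0 < |t − 3| < δ gives both |t − 3| < 3/2 and |t − 3| < (9/10)ε, so |5/t − (5/3)| < ε.

δ = min(3/2, (9/10)ε)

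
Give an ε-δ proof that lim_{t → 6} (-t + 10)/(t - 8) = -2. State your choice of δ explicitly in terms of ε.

Suppose ε > 0. We want δ > 0 with 0 < |t − 6| < δ ⇒ |(-t + 10)/(t - 8) + 2| < ε.
Combining over a common denominator, (-t + 10)/(t - 8) + 2 = [(-t + 10)·(-2) − 4·(t - 8)] / [(-2)·(t - 8)] = -2(t − 6) / ((-2)(t - 8)).
So |(-t + 10)/(t - 8) + 2| = 2|t − 6| / (2·|t − 8|).
Require δ ≤ 1, so |t − 8| ≥ |-2| − |t − 6| > 2 − 1 = 1.
Hence |(-t + 10)/(t - 8) + 2| < 2|t − 6|/(2·1) = |t − 6|, which is < ε once |t − 6| < ε.
Take δ = min(1, ε). Then 0 < |t − 6| < δ forces both bounds, so |(-t + 10)/(t - 8) + 2| < ε.

δ = min(1, ε)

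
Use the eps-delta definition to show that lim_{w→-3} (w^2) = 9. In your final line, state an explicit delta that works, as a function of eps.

Let eps > 0 be given. We seek delta > 0 with 0 < |w + 3| < delta ⇒ |w^2 − 9| < eps.
Factor: w^2 − 9 = (w + 3)(w - 3), so |w^2 − 9| = |w + 3|·|w - 3|.
Impose delta ≤ 2 so that |w| < 5; then |w - 3| ≤ 8.
Hence |w^2 − 9| ≤ 8|w + 3|, which is < eps once |w + 3| < eps/8.
Take delta = min(2, eps/8). If 0 < |w + 3| < delta then both bounds hold and |w^2 − 9| ≤ 8|w + 3| < 8·(eps/8) = eps.

delta = min(2, eps/8)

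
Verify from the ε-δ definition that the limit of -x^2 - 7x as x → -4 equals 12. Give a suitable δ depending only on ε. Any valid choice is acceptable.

δ = min(1, ε/8)

Suppose ε > 0. We want δ > 0 such that 0 < |x + 4| < δ implies |(-x^2 - 7x) − 12| < ε.
(-x^2 - 7x) − 12 = -x^2 - 7x - 12 = (x + 4)(-x - 3).
So |(-x^2 - 7x) − 12| = |x + 4|·|-x - 3|.
Require δ ≤ 1. Then |x + 4| < 1 gives |x| < 5, and by the triangle inequality |-x - 3| ≤ 5 + 3 = 8.
Hence |(-x^2 - 7x) − 12| ≤ 8|x + 4| < ε provided |x + 4| < ε/8.
Take δ = min(1, ε/8). Then 0 < |x + 4| < δ gives both |x + 4| < 1 and |x + 4| < ε/8, so |(-x^2 - 7x) − 12| < ε.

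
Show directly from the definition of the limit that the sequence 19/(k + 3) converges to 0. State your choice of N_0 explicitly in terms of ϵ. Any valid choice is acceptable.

Suppose ϵ > 0. For k ≥ 1, |19/(k + 3) − 0| = 19/(k + 3) ≤ 19/k.
We need 19/k < ϵ, i.e. k > 19/ϵ.
Take N_0 = 19/ϵ. If k > N_0 then |19/(k + 3)| ≤ 19/k < ϵ.

N_0 = 19/ϵ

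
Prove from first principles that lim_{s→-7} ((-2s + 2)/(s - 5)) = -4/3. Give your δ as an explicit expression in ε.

Suppose ε > 0. We want δ > 0 with 0 < |s + 7| < δ ⇒ |(-2s + 2)/(s - 5) + 4/3| < ε.
Combining over a common denominator, (-2s + 2)/(s - 5) + 4/3 = [(-2s + 2)·(-12) − 16·(s - 5)] / [(-12)·(s - 5)] = 8(s + 7) / ((-12)(s - 5)).
So |(-2s + 2)/(s - 5) + 4/3| = 8|s + 7| / (12·|s − 5|).
Require δ ≤ 6, so |s − 5| ≥ |-12| − |s + 7| > 12 − 6 = 6.
Hence |(-2s + 2)/(s - 5) + 4/3| < 8|s + 7|/(12·6) = (1/9)|s + 7|, which is < ε once |s + 7| < 9ε.
Take δ = min(6, 9ε). Then 0 < |s + 7| < δ forces both bounds, so |(-2s + 2)/(s - 5) + 4/3| < ε.

δ = min(6, 9ε)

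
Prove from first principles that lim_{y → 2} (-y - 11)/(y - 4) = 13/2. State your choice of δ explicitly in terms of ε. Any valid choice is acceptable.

Suppose ε > 0. We want δ > 0 with 0 < |y − 2| < δ ⇒ |(-y - 11)/(y - 4) − (13/2)| < ε.
Combining over a common denominator, (-y - 11)/(y - 4) − (13/2) = [(-y - 11)·(-2) − (-13)·(y - 4)] / [(-2)·(y - 4)] = 15(y − 2) / ((-2)(y - 4)).
So |(-y - 11)/(y - 4) − (13/2)| = 15|y − 2| / (2·|y − 4|).
Require δ ≤ 1, so |y − 4| ≥ |-2| − |y − 2| > 2 − 1 = 1.
Hence |(-y - 11)/(y - 4) − (13/2)| < 15|y − 2|/(2·1) = (15/2)|y − 2|, which is < ε once |y − 2| < (2/15)ε.
Take δ = min(1, (2/15)ε). Then 0 < |y − 2| < δ forces both bounds, so |(-y - 11)/(y - 4) − (13/2)| < ε.

δ = min(1, (2/15)ε)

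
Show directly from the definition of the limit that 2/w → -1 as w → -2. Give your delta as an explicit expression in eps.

Suppose eps > 0. We seek delta > 0 such that 0 < |w + 2| < delta implies |2/w + 1| < eps.
|2/w + 1| = 2·|-2 − w|/(2·|w|) = 2|w + 2|/(2|w|).
Require delta ≤ 1 so that |w| > 2 − 1 = 1, hence 2|w| > 2.
Then |2/w + 1| < 2|w + 2|/2, which is < eps when |w + 2| < eps.
Take delta = min(1, eps). Then 0 < |w + 2| < delta gives both |w + 2| < 1 and |w + 2| < eps, so |2/w + 1| < eps.

delta = min(1, eps)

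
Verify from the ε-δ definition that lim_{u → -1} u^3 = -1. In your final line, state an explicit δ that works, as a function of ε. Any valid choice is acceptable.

δ = min(2, ε/13)

Let ε > 0 be given. We seek δ > 0 with 0 < |u + 1| < δ ⇒ |u^3 + 1| < ε.
Factor: u^3 + 1 = (u + 1)(u^2 - u + 1), so |u^3 + 1| = |u + 1|·|u^2 - u + 1|.
Impose δ ≤ 2 so that |u| < 3; then |u^2 - u + 1| ≤ 13.
Hence |u^3 + 1| ≤ 13|u + 1|, which is < ε once |u + 1| < ε/13.
Take δ = min(2, ε/13). If 0 < |u + 1| < δ then both bounds hold and |u^3 + 1| ≤ 13|u + 1| < 13·(ε/13) = ε.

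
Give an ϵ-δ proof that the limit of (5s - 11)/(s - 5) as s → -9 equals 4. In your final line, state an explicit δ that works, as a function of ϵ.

δ = min(7, 7ϵ)

Let ϵ > 0 be given. We want δ > 0 with 0 < |s + 9| < δ ⇒ |(5s - 11)/(s - 5) − 4| < ϵ.
Combining over a common denominator, (5s - 11)/(s - 5) − 4 = [(5s - 11)·(-14) − (-56)·(s - 5)] / [(-14)·(s - 5)] = -14(s + 9) / ((-14)(s - 5)).
So |(5s - 11)/(s - 5) − 4| = 14|s + 9| / (14·|s − 5|).
Restrict δ ≤ 7. Then |s + 9| < 7 gives |s − 5| = |(s + 9) + (-14)| ≥ 14 − 7 = 7.
Hence |(5s - 11)/(s - 5) − 4| < 14|s + 9|/(14·7) = (1/7)|s + 9|, which is < ϵ once |s + 9| < 7ϵ.
Take δ = min(7, 7ϵ). Then 0 < |s + 9| < δ forces both bounds, so |(5s - 11)/(s - 5) − 4| < ϵ.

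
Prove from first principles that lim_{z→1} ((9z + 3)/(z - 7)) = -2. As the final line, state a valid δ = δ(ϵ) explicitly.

δ = min(3, (3/11)ϵ)

Let ϵ > 0. We want δ > 0 with 0 < |z − 1| < δ ⇒ |(9z + 3)/(z - 7) + 2| < ϵ.
Combining over a common denominator, (9z + 3)/(z - 7) + 2 = [(9z + 3)·(-6) − 12·(z - 7)] / [(-6)·(z - 7)] = -66(z − 1) / ((-6)(z - 7)).
So |(9z + 3)/(z - 7) + 2| = 66|z − 1| / (6·|z − 7|).
Restrict δ ≤ 3. Then |z − 1| < 3 gives |z − 7| = |(z − 1) + (-6)| ≥ 6 − 3 = 3.
Hence |(9z + 3)/(z - 7) + 2| < 66|z − 1|/(6·3) = (11/3)|z − 1|, which is < ϵ once |z − 1| < (3/11)ϵ.
Take δ = min(3, (3/11)ϵ). Then 0 < |z − 1| < δ forces both bounds, so |(9z + 3)/(z - 7) + 2| < ϵ.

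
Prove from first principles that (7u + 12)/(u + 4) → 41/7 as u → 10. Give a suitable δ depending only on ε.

δ = min(7, (49/8)ε)

Let ε > 0. We want δ > 0 with 0 < |u − 10| < δ ⇒ |(7u + 12)/(u + 4) − (41/7)| < ε.
Combining over a common denominator, (7u + 12)/(u + 4) − (41/7) = [(7u + 12)·14 − 82·(u + 4)] / [14·(u + 4)] = 16(u − 10) / (14(u + 4)).
So |(7u + 12)/(u + 4) − (41/7)| = 16|u − 10| / (14·|u + 4|).
Require δ ≤ 7, so |u + 4| ≥ |14| − |u − 10| > 14 − 7 = 7.
Hence |(7u + 12)/(u + 4) − (41/7)| < 16|u − 10|/(14·7) = (8/49)|u − 10|, which is < ε once |u − 10| < (49/8)ε.
Take δ = min(7, (49/8)ε). Then 0 < |u − 10| < δ forces both bounds, so |(7u + 12)/(u + 4) − (41/7)| < ε.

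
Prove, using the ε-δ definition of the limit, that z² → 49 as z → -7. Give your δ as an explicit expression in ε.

δ = min(1, ε/15)

Fix ε > 0. We seek δ > 0 with 0 < |z + 7| < δ ⇒ |z² − 49| < ε.
Factor: z² − 49 = (z + 7)(z - 7), so |z² − 49| = |z + 7|·|z - 7|.
Restrict δ ≤ 1. Then |z + 7| < 1 gives |z| < 8, so by the triangle inequality |z - 7| ≤ 8 + 7 = 15.
Hence |z² − 49| ≤ 15|z + 7|, which is < ε once |z + 7| < ε/15.
Take δ = min(1, ε/15). If 0 < |z + 7| < δ then both bounds hold and |z² − 49| ≤ 15|z + 7| < 15·(ε/15) = ε.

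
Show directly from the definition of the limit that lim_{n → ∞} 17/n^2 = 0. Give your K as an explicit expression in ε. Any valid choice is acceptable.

Fix ε > 0. For n ≥ 1, |17/n^2 − 0| = 17/n^2.
17/n^2 < ε ⇔ n^2 > 17/ε ⇔ n > (17/ε)^{1/2}.
Take K = (17/ε)^{1/2}. Then n > K implies 17/n^2 < ε.

K = (17/ε)^{1/2}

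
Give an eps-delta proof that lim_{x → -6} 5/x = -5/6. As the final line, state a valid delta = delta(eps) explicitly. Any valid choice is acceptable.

delta = min(3, (18/5)eps)

Fix eps > 0. We seek delta > 0 such that 0 < |x + 6| < delta implies |5/x + 5/6| < eps.
|5/x + 5/6| = 5·|-6 − x|/(6·|x|) = 5|x + 6|/(6|x|).
Restrict delta ≤ 3. Then |x + 6| < 3 gives |x| > 3, so 6|x| > 18.
Then |5/x + 5/6| < 5|x + 6|/18, which is < eps when |x + 6| < (18/5)eps.
Take delta = min(3, (18/5)eps). Then 0 < |x + 6| < delta gives both |x + 6| < 3 and |x + 6| < (18/5)eps, so |5/x + 5/6| < eps.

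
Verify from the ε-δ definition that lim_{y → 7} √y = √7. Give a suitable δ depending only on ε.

Fix ε > 0. We want δ > 0 such that 0 < |y − 7| < δ implies |√y − √7| < ε.
Rationalise: √y − √7 = (y − 7)/(√y + √7), so |√y − √7| = |y − 7|/(√y + √7).
Restrict δ ≤ 7 so that |y − 7| < 7 forces y > 0, and then √y + √7 > √7.
Hence |√y − √7| < |y − 7|/√7, which is < ε once |y − 7| < √7·ε.
Take δ = min(7, √7·ε). If 0 < |y − 7| < δ then y > 0 and |√y − √7| < |y − 7|/√7 < ε.

δ = min(7, √7·ε)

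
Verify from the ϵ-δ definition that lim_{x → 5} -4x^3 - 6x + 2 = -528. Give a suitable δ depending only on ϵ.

δ = min(1, ϵ/370)

Suppose ϵ > 0. We want δ > 0 such that 0 < |x − 5| < δ implies |(-4x^3 - 6x + 2) + 528| < ϵ.
(-4x^3 - 6x + 2) + 528 = -4x^3 - 6x + 530 = (x − 5)(-4x^2 - 20x - 106).
So |(-4x^3 - 6x + 2) + 528| = |x − 5|·|-4x^2 - 20x - 106|.
Assume first that |x − 5| < 1, so |x| < 6. Then |-4x^2 - 20x - 106| ≤ 4·6^2 + 20·6 + 106 = 370.
Hence |(-4x^3 - 6x + 2) + 528| ≤ 370|x − 5| < ϵ provided |x − 5| < ϵ/370.
Choosing δ = min(1, ϵ/370) ensures both conditions, hence |(-4x^3 - 6x + 2) + 528| < ϵ.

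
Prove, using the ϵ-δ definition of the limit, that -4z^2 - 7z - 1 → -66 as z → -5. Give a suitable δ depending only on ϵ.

Let ϵ > 0. We want δ > 0 such that 0 < |z + 5| < δ implies |(-4z^2 - 7z - 1) + 66| < ϵ.
(-4z^2 - 7z - 1) + 66 = -4z^2 - 7z + 65 = (z + 5)(-4z + 13).
So |(-4z^2 - 7z - 1) + 66| = |z + 5|·|-4z + 13|.
Require δ ≤ 1. Then |z + 5| < 1 gives |z| < 6, and by the triangle inequality |-4z + 13| ≤ 4·6 + 13 = 37.
Hence |(-4z^2 - 7z - 1) + 66| ≤ 37|z + 5| < ϵ provided |z + 5| < ϵ/37.
Take δ = min(1, ϵ/37). Then 0 < |z + 5| < δ gives both |z + 5| < 1 and |z + 5| < ϵ/37, so |(-4z^2 - 7z - 1) + 66| < ϵ.

δ = min(1, ϵ/37)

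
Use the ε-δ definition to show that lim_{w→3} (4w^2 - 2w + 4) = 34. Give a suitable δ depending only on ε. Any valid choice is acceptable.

Let ε > 0. We want δ > 0 such that 0 < |w − 3| < δ implies |(4w^2 - 2w + 4) − 34| < ε.
(4w^2 - 2w + 4) − 34 = 4w^2 - 2w - 30 = (w − 3)(4w + 10).
So |(4w^2 - 2w + 4) − 34| = |w − 3|·|4w + 10|.
Require δ ≤ 1. Then |w − 3| < 1 gives |w| < 4, and by the triangle inequality |4w + 10| ≤ 4·4 + 10 = 26.
Hence |(4w^2 - 2w + 4) − 34| ≤ 26|w − 3| < ε provided |w − 3| < ε/26.
Take δ = min(1, ε/26). Then 0 < |w − 3| < δ gives both |w − 3| < 1 and |w − 3| < ε/26, so |(4w^2 - 2w + 4) − 34| < ε.

δ = min(1, ε/26)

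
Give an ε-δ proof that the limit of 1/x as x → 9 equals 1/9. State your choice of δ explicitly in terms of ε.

δ = min(9/2, (81/2)ε)

Let ε > 0 be given. We seek δ > 0 such that 0 < |x − 9| < δ implies |1/x − (1/9)| < ε.
|1/x − (1/9)| = |9 − x|/(9·|x|) = |x − 9|/(9|x|).
Require δ ≤ 9/2 so that |x| > 9 − 9/2 = 9/2, hence 9|x| > 81/2.
Then |1/x − (1/9)| < |x − 9|/(81/2), which is < ε when |x − 9| < (81/2)ε.
Take δ = min(9/2, (81/2)ε). Then 0 < |x − 9| < δ gives both |x − 9| < 9/2 and |x − 9| < (81/2)ε, so |1/x − (1/9)| < ε.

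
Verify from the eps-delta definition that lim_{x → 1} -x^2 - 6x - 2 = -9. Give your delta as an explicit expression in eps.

delta = min(1, eps/9)

Let eps > 0 be given. We want delta > 0 such that 0 < |x − 1| < delta implies |(-x^2 - 6x - 2) + 9| < eps.
(-x^2 - 6x - 2) + 9 = -x^2 - 6x + 7 = (x − 1)(-x - 7).
So |(-x^2 - 6x - 2) + 9| = |x − 1|·|-x - 7|.
Assume first that |x − 1| < 1, so |x| < 2. Then |-x - 7| ≤ 2 + 7 = 9.
Hence |(-x^2 - 6x - 2) + 9| ≤ 9|x − 1| < eps provided |x − 1| < eps/9.
Take delta = min(1, eps/9). Then 0 < |x − 1| < delta gives both |x − 1| < 1 and |x − 1| < eps/9, so |(-x^2 - 6x - 2) + 9| < eps.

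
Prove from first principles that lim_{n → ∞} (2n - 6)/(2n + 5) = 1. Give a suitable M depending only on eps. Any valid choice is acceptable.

Let eps > 0 be given. For n ≥ 1, |(2n - 6)/(2n + 5) − 1| = |-22|/(2(2n + 5)) = 22/(2(2n + 5)).
Since 2n + 5 ≥ 2n for n ≥ 1, this is ≤ 22/(2·2n) = (11/2)/n.
So |(2n - 6)/(2n + 5) − 1| < eps whenever n > (11/2)/eps.
Take M = (11/2)/eps. If n > M then |(2n - 6)/(2n + 5) − 1| ≤ (11/2)/n < eps.

M = (11/2)/eps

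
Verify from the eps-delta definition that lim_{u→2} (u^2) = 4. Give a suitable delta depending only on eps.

Fix eps > 0. We seek delta > 0 with 0 < |u − 2| < delta ⇒ |u^2 − 4| < eps.
Factor: u^2 − 4 = (u − 2)(u + 2), so |u^2 − 4| = |u − 2|·|u + 2|.
Impose delta ≤ 2 so that |u| < 4; then |u + 2| ≤ 6.
Hence |u^2 − 4| ≤ 6|u − 2|, which is < eps once |u − 2| < eps/6.
Take delta = min(2, eps/6). If 0 < |u − 2| < delta then both bounds hold and |u^2 − 4| ≤ 6|u − 2| < 6·(eps/6) = eps.

delta = min(2, eps/6)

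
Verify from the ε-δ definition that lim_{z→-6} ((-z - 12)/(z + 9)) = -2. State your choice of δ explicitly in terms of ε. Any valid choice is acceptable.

δ = min(3/2, (3/2)ε)

Fix ε > 0. We want δ > 0 with 0 < |z + 6| < δ ⇒ |(-z - 12)/(z + 9) + 2| < ε.
Combining over a common denominator, (-z - 12)/(z + 9) + 2 = [(-z - 12)·3 − (-6)·(z + 9)] / [3·(z + 9)] = 3(z + 6) / (3(z + 9)).
So |(-z - 12)/(z + 9) + 2| = 3|z + 6| / (3·|z + 9|).
Restrict δ ≤ 3/2. Then |z + 6| < 3/2 gives |z + 9| = |(z + 6) + 3| ≥ 3 − 3/2 = 3/2.
Hence |(-z - 12)/(z + 9) + 2| < 3|z + 6|/(3·(3/2)) = (2/3)|z + 6|, which is < ε once |z + 6| < (3/2)ε.
Take δ = min(3/2, (3/2)ε). Then 0 < |z + 6| < δ forces both bounds, so |(-z - 12)/(z + 9) + 2| < ε.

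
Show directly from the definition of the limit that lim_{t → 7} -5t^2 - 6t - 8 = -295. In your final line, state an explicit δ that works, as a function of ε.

δ = min(1, ε/81)

Fix ε > 0. We want δ > 0 such that 0 < |t − 7| < δ implies |(-5t^2 - 6t - 8) + 295| < ε.
(-5t^2 - 6t - 8) + 295 = -5t^2 - 6t + 287 = (t − 7)(-5t - 41).
So |(-5t^2 - 6t - 8) + 295| = |t − 7|·|-5t - 41|.
Require δ ≤ 1. Then |t − 7| < 1 gives |t| < 8, and by the triangle inequality |-5t - 41| ≤ 5·8 + 41 = 81.
Hence |(-5t^2 - 6t - 8) + 295| ≤ 81|t − 7| < ε provided |t − 7| < ε/81.
Take δ = min(1, ε/81). Then 0 < |t − 7| < δ gives both |t − 7| < 1 and |t − 7| < ε/81, so |(-5t^2 - 6t - 8) + 295| < ε.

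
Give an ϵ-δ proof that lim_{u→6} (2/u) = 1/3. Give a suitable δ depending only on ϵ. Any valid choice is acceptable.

Suppose ϵ > 0. We seek δ > 0 such that 0 < |u − 6| < δ implies |2/u − (1/3)| < ϵ.
|2/u − (1/3)| = 2·|6 − u|/(6·|u|) = 2|u − 6|/(6|u|).
Require δ ≤ 3 so that |u| > 6 − 3 = 3, hence 6|u| > 18.
Then |2/u − (1/3)| < 2|u − 6|/18, which is < ϵ when |u − 6| < 9ϵ.
Take δ = min(3, 9ϵ). Then 0 < |u − 6| < δ gives both |u − 6| < 3 and |u − 6| < 9ϵ, so |2/u − (1/3)| < ϵ.

δ = min(3, 9ϵ)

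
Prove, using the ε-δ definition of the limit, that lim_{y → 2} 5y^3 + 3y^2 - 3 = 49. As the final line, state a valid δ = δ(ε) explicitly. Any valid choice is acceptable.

δ = min(1, ε/110)

Let ε > 0 be given. We want δ > 0 such that 0 < |y − 2| < δ implies |(5y^3 + 3y^2 - 3) − 49| < ε.
(5y^3 + 3y^2 - 3) − 49 = 5y^3 + 3y^2 - 52 = (y − 2)(5y^2 + 13y + 26).
So |(5y^3 + 3y^2 - 3) − 49| = |y − 2|·|5y^2 + 13y + 26|.
Require δ ≤ 1. Then |y − 2| < 1 gives |y| < 3, and by the triangle inequality |5y^2 + 13y + 26| ≤ 5·3^2 + 13·3 + 26 = 110.
Hence |(5y^3 + 3y^2 - 3) − 49| ≤ 110|y − 2| < ε provided |y − 2| < ε/110.
Choosing δ = min(1, ε/110) ensures both conditions, hence |(5y^3 + 3y^2 - 3) − 49| < ε.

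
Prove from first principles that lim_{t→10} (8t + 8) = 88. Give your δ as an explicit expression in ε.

δ = ε/8

Suppose ε > 0. We need δ > 0 so that 0 < |t − 10| < δ implies |(8t + 8) − 88| < ε.
|(8t + 8) − 88| = |8t - 80| = 8|t − 10|.
So 8|t − 10| < ε exactly when |t − 10| < ε/8.
Choosing δ = ε/8 gives |(8t + 8) − 88| = 8|t − 10| < ε whenever |t − 10| < δ.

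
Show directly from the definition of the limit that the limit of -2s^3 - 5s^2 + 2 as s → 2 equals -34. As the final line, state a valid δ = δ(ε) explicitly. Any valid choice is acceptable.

Suppose ε > 0. We want δ > 0 such that 0 < |s − 2| < δ implies |(-2s^3 - 5s^2 + 2) + 34| < ε.
(-2s^3 - 5s^2 + 2) + 34 = -2s^3 - 5s^2 + 36 = (s − 2)(-2s^2 - 9s - 18).
So |(-2s^3 - 5s^2 + 2) + 34| = |s − 2|·|-2s^2 - 9s - 18|.
Assume first that |s − 2| < 2, so |s| < 4. Then |-2s^2 - 9s - 18| ≤ 2·4^2 + 9·4 + 18 = 86.
Hence |(-2s^3 - 5s^2 + 2) + 34| ≤ 86|s − 2| < ε provided |s − 2| < ε/86.
Choosing δ = min(2, ε/86) ensures both conditions, hence |(-2s^3 - 5s^2 + 2) + 34| < ε.

δ = min(2, ε/86)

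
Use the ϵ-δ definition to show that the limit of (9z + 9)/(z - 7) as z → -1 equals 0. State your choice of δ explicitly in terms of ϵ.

δ = min(4, (4/9)ϵ)

Fix ϵ > 0. We want δ > 0 with 0 < |z + 1| < δ ⇒ |(9z + 9)/(z - 7) − 0| < ϵ.
Combining over a common denominator, (9z + 9)/(z - 7) − 0 = [(9z + 9)·(-8) − 0·(z - 7)] / [(-8)·(z - 7)] = -72(z + 1) / ((-8)(z - 7)).
So |(9z + 9)/(z - 7) − 0| = 72|z + 1| / (8·|z − 7|).
Restrict δ ≤ 4. Then |z + 1| < 4 gives |z − 7| = |(z + 1) + (-8)| ≥ 8 − 4 = 4.
Hence |(9z + 9)/(z - 7) − 0| < 72|z + 1|/(8·4) = (9/4)|z + 1|, which is < ϵ once |z + 1| < (4/9)ϵ.
Take δ = min(4, (4/9)ϵ). Then 0 < |z + 1| < δ forces both bounds, so |(9z + 9)/(z - 7) − 0| < ϵ.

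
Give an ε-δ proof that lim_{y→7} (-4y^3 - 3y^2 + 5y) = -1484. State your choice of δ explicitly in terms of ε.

Let ε > 0 be given. We want δ > 0 such that 0 < |y − 7| < δ implies |(-4y^3 - 3y^2 + 5y) + 1484| < ε.
(-4y^3 - 3y^2 + 5y) + 1484 = -4y^3 - 3y^2 + 5y + 1484 = (y − 7)(-4y^2 - 31y - 212).
So |(-4y^3 - 3y^2 + 5y) + 1484| = |y − 7|·|-4y^2 - 31y - 212|.
Assume first that |y − 7| < 1, so |y| < 8. Then |-4y^2 - 31y - 212| ≤ 4·8^2 + 31·8 + 212 = 716.
Hence |(-4y^3 - 3y^2 + 5y) + 1484| ≤ 716|y − 7| < ε provided |y − 7| < ε/716.
Choosing δ = min(1, ε/716) ensures both conditions, hence |(-4y^3 - 3y^2 + 5y) + 1484| < ε.

δ = min(1, ε/716)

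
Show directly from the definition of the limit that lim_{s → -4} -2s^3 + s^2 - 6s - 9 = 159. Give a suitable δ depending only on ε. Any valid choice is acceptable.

δ = min(1, ε/137)

Fix ε > 0. We want δ > 0 such that 0 < |s + 4| < δ implies |(-2s^3 + s^2 - 6s - 9) − 159| < ε.
(-2s^3 + s^2 - 6s - 9) − 159 = -2s^3 + s^2 - 6s - 168 = (s + 4)(-2s^2 + 9s - 42).
So |(-2s^3 + s^2 - 6s - 9) − 159| = |s + 4|·|-2s^2 + 9s - 42|.
Assume first that |s + 4| < 1, so |s| < 5. Then |-2s^2 + 9s - 42| ≤ 2·5^2 + 9·5 + 42 = 137.
Hence |(-2s^3 + s^2 - 6s - 9) − 159| ≤ 137|s + 4| < ε provided |s + 4| < ε/137.
Take δ = min(1, ε/137). Then 0 < |s + 4| < δ gives both |s + 4| < 1 and |s + 4| < ε/137, so |(-2s^3 + s^2 - 6s - 9) − 159| < ε.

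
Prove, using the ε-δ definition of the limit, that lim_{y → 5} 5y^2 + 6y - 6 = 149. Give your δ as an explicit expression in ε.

Fix ε > 0. We want δ > 0 such that 0 < |y − 5| < δ implies |(5y^2 + 6y - 6) − 149| < ε.
(5y^2 + 6y - 6) − 149 = 5y^2 + 6y - 155 = (y − 5)(5y + 31).
So |(5y^2 + 6y - 6) − 149| = |y − 5|·|5y + 31|.
Assume first that |y − 5| < 1, so |y| < 6. Then |5y + 31| ≤ 5·6 + 31 = 61.
Hence |(5y^2 + 6y - 6) − 149| ≤ 61|y − 5| < ε provided |y − 5| < ε/61.
Choosing δ = min(1, ε/61) ensures both conditions, hence |(5y^2 + 6y - 6) − 149| < ε.

δ = min(1, ε/61)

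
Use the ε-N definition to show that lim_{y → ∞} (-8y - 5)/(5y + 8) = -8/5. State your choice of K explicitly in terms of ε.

K = (39/25)/ε

Suppose ε > 0. We seek K > 0 such that y > K implies |(-8y - 5)/(5y + 8) + 8/5| < ε.
(-8y - 5)/(5y + 8) + 8/5 = (5(-8y - 5) − (-8)(5y + 8)) / (5(5y + 8)) = 39/(5(5y + 8)).
For y > 0 we have 5y + 8 > 5y, so |(-8y - 5)/(5y + 8) + 8/5| = 39/(5(5y + 8)) < 39/(5·5y) = (39/25)/y.
Thus |(-8y - 5)/(5y + 8) + 8/5| < ε whenever y > (39/25)/ε.
Take K = (39/25)/ε. If y > K then |(-8y - 5)/(5y + 8) + 8/5| < (39/25)/y < ε.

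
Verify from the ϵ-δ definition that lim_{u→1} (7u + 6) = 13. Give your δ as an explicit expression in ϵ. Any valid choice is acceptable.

δ = ϵ/7

Let ϵ > 0. We need δ > 0 so that 0 < |u − 1| < δ implies |(7u + 6) − 13| < ϵ.
|(7u + 6) − 13| = |7u - 7| = 7|u − 1|.
So 7|u − 1| < ϵ exactly when |u − 1| < ϵ/7.
Choosing δ = ϵ/7 gives |(7u + 6) − 13| = 7|u − 1| < ϵ whenever |u − 1| < δ.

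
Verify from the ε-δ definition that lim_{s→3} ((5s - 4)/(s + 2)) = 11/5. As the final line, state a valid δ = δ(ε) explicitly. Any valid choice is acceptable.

δ = min(5/2, (25/28)ε)

Let ε > 0. We want δ > 0 with 0 < |s − 3| < δ ⇒ |(5s - 4)/(s + 2) − (11/5)| < ε.
Combining over a common denominator, (5s - 4)/(s + 2) − (11/5) = [(5s - 4)·5 − 11·(s + 2)] / [5·(s + 2)] = 14(s − 3) / (5(s + 2)).
So |(5s - 4)/(s + 2) − (11/5)| = 14|s − 3| / (5·|s + 2|).
Restrict δ ≤ 5/2. Then |s − 3| < 5/2 gives |s + 2| = |(s − 3) + 5| ≥ 5 − 5/2 = 5/2.
Hence |(5s - 4)/(s + 2) − (11/5)| < 14|s − 3|/(5·(5/2)) = (28/25)|s − 3|, which is < ε once |s − 3| < (25/28)ε.
Take δ = min(5/2, (25/28)ε). Then 0 < |s − 3| < δ forces both bounds, so |(5s - 4)/(s + 2) − (11/5)| < ε.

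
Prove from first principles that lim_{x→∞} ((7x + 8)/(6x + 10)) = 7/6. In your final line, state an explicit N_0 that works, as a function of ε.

N_0 = (11/18)/ε

Let ε > 0. We seek N_0 > 0 such that x > N_0 implies |(7x + 8)/(6x + 10) − (7/6)| < ε.
(7x + 8)/(6x + 10) − (7/6) = (6(7x + 8) − 7(6x + 10)) / (6(6x + 10)) = -22/(6(6x + 10)).
For x > 0 we have 6x + 10 > 6x, so |(7x + 8)/(6x + 10) − (7/6)| = 22/(6(6x + 10)) < 22/(6·6x) = (11/18)/x.
Thus |(7x + 8)/(6x + 10) − (7/6)| < ε whenever x > (11/18)/ε.
Take N_0 = (11/18)/ε. If x > N_0 then |(7x + 8)/(6x + 10) − (7/6)| < (11/18)/x < ε.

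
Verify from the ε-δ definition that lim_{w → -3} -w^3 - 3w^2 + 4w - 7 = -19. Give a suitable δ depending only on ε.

δ = min(1, ε/20)

Let ε > 0. We want δ > 0 such that 0 < |w + 3| < δ implies |(-w^3 - 3w^2 + 4w - 7) + 19| < ε.
(-w^3 - 3w^2 + 4w - 7) + 19 = -w^3 - 3w^2 + 4w + 12 = (w + 3)(-w^2 + 4).
So |(-w^3 - 3w^2 + 4w - 7) + 19| = |w + 3|·|-w^2 + 4|.
Require δ ≤ 1. Then |w + 3| < 1 gives |w| < 4, and by the triangle inequality |-w^2 + 4| ≤ 4^2 + 4 = 20.
Hence |(-w^3 - 3w^2 + 4w - 7) + 19| ≤ 20|w + 3| < ε provided |w + 3| < ε/20.
Choosing δ = min(1, ε/20) ensures both conditions, hence |(-w^3 - 3w^2 + 4w - 7) + 19| < ε.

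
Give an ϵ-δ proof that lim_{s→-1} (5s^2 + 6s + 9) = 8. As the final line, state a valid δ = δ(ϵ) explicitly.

δ = min(1, ϵ/11)

Let ϵ > 0. We want δ > 0 such that 0 < |s + 1| < δ implies |(5s^2 + 6s + 9) − 8| < ϵ.
(5s^2 + 6s + 9) − 8 = 5s^2 + 6s + 1 = (s + 1)(5s + 1).
So |(5s^2 + 6s + 9) − 8| = |s + 1|·|5s + 1|.
Require δ ≤ 1. Then |s + 1| < 1 gives |s| < 2, and by the triangle inequality |5s + 1| ≤ 5·2 + 1 = 11.
Hence |(5s^2 + 6s + 9) − 8| ≤ 11|s + 1| < ϵ provided |s + 1| < ϵ/11.
Take δ = min(1, ϵ/11). Then 0 < |s + 1| < δ gives both |s + 1| < 1 and |s + 1| < ϵ/11, so |(5s^2 + 6s + 9) − 8| < ϵ.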